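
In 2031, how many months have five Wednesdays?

5

A month of length L has five Wednesdays iff its first Wednesday is on day ≤ L−28 (so day 1–3 in a 31-day month, 1–2 in a 30-day month, day 1 in a leap February).
Checking each month of 2031: Jan starts Wed (31d) ✓; Feb starts Sat (28d); Mar starts Sat (31d); Apr starts Tue (30d) ✓; May starts Thu (31d); Jun starts Sun (30d); Jul starts Tue (31d) ✓; Aug starts Fri (31d); Sep starts Mon (30d); Oct starts Wed (31d) ✓; Nov starts Sat (30d); Dec starts Mon (31d) ✓.
Five-Wednesday months: January, April, July, October, December → 5.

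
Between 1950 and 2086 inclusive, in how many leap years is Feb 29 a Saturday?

Leap years in 1950–2086: 34 of them.
Feb 29 weekday advances by 5 (mod 7) from one leap year to the next four years later (or differs when a century non-leap intervenes).
Leap-day weekdays: 1952:Fri 1956:Wed 1960:Mon 1964:Sat✓ 1968:Thu 1972:Tue 1976:Sun 1980:Fri 1984:Wed 1988:Mon 1992:Sat✓ 1996:Thu 2000:Tue …(8 more)… 2036:Fri 2040:Wed 2044:Mon 2048:Sat✓ 2052:Thu 2056:Tue 2060:Sun 2064:Fri 2068:Wed 2072:Mon 2076:Sat✓ 2080:Thu 2084:Tue
Saturday: 1964, 1992, 2020, 2048, 2076 → 5.

5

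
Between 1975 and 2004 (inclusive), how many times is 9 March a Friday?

Track 9 March's weekday year by year (advancing +1, or +2 across a Feb 29):
  1975: Sun  1976: Tue (+2)  1977: Wed (+1)  1978: Thu (+1)  1979: Fri (+1) ✓
  1980: Sun (+2)  1981: Mon (+1)  1982: Tue (+1)  1983: Wed (+1)  1984: Fri (+2) ✓
  1985: Sat (+1)  1986: Sun (+1)  1987: Mon (+1)  1988: Wed (+2)  1989: Thu (+1)
  1990: Fri (+1) ✓  1991: Sat (+1)  1992: Mon (+2)  1993: Tue (+1)  1994: Wed (+1)
  1995: Thu (+1)  1996: Sat (+2)  1997: Sun (+1)  1998: Mon (+1)  1999: Tue (+1)
  2000: Thu (+2)  2001: Fri (+1) ✓  2002: Sat (+1)  2003: Sun (+1)  2004: Tue (+2)
Friday years: 1979, 1984, 1990, 2001 — 4 in total.

4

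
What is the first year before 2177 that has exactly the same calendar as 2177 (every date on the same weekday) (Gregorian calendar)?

2166

Two years share a calendar iff Jan 1 falls on the same weekday and both are leap or both are common. 2177: Jan 1 is Wednesday, common year.
2176: Jan 1 Monday, leap
2175: Jan 1 Sunday, common
2174: Jan 1 Saturday, common
2173: Jan 1 Friday, common
2172: Jan 1 Wednesday, leap
2171: Jan 1 Tuesday, common
2170: Jan 1 Monday, common
2169: Jan 1 Sunday, common
2168: Jan 1 Friday, leap
2167: Jan 1 Thursday, common
2166: Jan 1 Wednesday, common
2166 matches on both conditions.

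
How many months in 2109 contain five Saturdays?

A month of length L has five Saturdays iff its first Saturday is on day ≤ L−28 (so day 1–3 in a 31-day month, 1–2 in a 30-day month, day 1 in a leap February).
Checking each month of 2109: Jan starts Tue (31d); Feb starts Fri (28d); Mar starts Fri (31d) ✓; Apr starts Mon (30d); May starts Wed (31d); Jun starts Sat (30d) ✓; Jul starts Mon (31d); Aug starts Thu (31d) ✓; Sep starts Sun (30d); Oct starts Tue (31d); Nov starts Fri (30d) ✓; Dec starts Sun (31d).
Five-Saturday months: March, June, August, November → 4.

4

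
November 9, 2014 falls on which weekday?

Sunday

January 1, 2014 is a Wednesday.
November 9 is day 313 of the year, i.e. 312 days after Jan 1.
312 mod 7 = 4, so advance 4 weekdays from Wednesday: Sunday.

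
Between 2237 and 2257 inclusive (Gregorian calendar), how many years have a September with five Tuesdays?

6

September has 30 days; it has five Tuesdays when Tuesday falls among the first (month-length − 28) days — i.e. when September 1 is one of Tuesday/Monday.
September 1 by year: 2237:Fri 2238:Sat 2239:Sun 2240:Tue✓ 2241:Wed 2242:Thu 2243:Fri 2244:Sun 2245:Mon✓ 2246:Tue✓ 2247:Wed 2248:Fri 2249:Sat 2250:Sun 2251:Mon✓ 2252:Wed 2253:Thu 2254:Fri 2255:Sat 2256:Mon✓ 2257:Tue✓
Years with five Tuesdays: 2240, 2245, 2246, 2251, 2256, 2257 → 6.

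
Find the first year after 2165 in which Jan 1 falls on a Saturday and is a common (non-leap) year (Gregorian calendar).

Jan 1 advances by 2 weekdays after a leap year and by 1 after a common year.
2165: Jan 1 is Tuesday.
2166: Wednesday
2167: Thursday
2168: Friday (leap)
2169: Sunday
2170: Monday
2171: Tuesday
2172: Wednesday (leap)
2173: Friday
2174: Saturday
2174 begins on a Saturday and is a common year.

2174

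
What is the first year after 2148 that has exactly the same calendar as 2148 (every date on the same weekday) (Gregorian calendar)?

Two years share a calendar iff Jan 1 falls on the same weekday and both are leap or both are common. 2148: Jan 1 is Monday, leap year.
2149: Jan 1 Wednesday, common
2150: Jan 1 Thursday, common
2151: Jan 1 Friday, common
2152: Jan 1 Saturday, leap
2153: Jan 1 Monday, common
2154: Jan 1 Tuesday, common
2155: Jan 1 Wednesday, common
2156: Jan 1 Thursday, leap
2157: Jan 1 Saturday, common
2158: Jan 1 Sunday, common
2159: Jan 1 Monday, common
2160: Jan 1 Tuesday, leap
2161: Jan 1 Thursday, common
2162: Jan 1 Friday, common
2163: Jan 1 Saturday, common
2164: Jan 1 Sunday, leap
2165: Jan 1 Tuesday, common
2166: Jan 1 Wednesday, common
2167: Jan 1 Thursday, common
2168: Jan 1 Friday, leap
2169: Jan 1 Sunday, common
2170: Jan 1 Monday, common
2171: Jan 1 Tuesday, common
2172: Jan 1 Wednesday, leap
2173: Jan 1 Friday, common
2174: Jan 1 Saturday, common
2175: Jan 1 Sunday, common
2176: Jan 1 Monday, leap
2176 matches on both conditions.

2176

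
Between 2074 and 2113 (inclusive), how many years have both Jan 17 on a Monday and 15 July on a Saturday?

1

Check each year's weekday for Jan 17 and 15 July:
  2074: Wed/Sun  2075: Thu/Mon  2076: Fri/Wed  2077: Sun/Thu  2078: Mon/Fri  2079: Tue/Sat  2080: Wed/Mon  2081: Fri/Tue  2082: Sat/Wed  2083: Sun/Thu  2084: Mon/Sat ✓  2085: Wed/Sun  2086: Thu/Mon  2087: Fri/Tue  …(12 more)…  2100: Sun/Thu  2101: Mon/Fri  2102: Tue/Sat  2103: Wed/Sun  2104: Thu/Tue  2105: Sat/Wed  2106: Sun/Thu  2107: Mon/Fri  2108: Tue/Sun  2109: Thu/Mon  2110: Fri/Tue  2111: Sat/Wed  2112: Sun/Fri  2113: Tue/Sat
Both conditions hold in: 2084 — 1.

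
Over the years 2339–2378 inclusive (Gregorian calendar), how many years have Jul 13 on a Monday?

Track Jul 13's weekday year by year (advancing +1, or +2 across a Feb 29):
  2339: Thu  2340: Sat (+2)  2341: Sun (+1)  2342: Mon (+1) ✓  2343: Tue (+1)
  2344: Thu (+2)  2345: Fri (+1)  2346: Sat (+1)  2347: Sun (+1)  2348: Tue (+2)
  2349: Wed (+1)  2350: Thu (+1)  2351: Fri (+1)  2352: Sun (+2)  … (12 more years) …
  2365: Tue (+1)  2366: Wed (+1)  2367: Thu (+1)  2368: Sat (+2)  2369: Sun (+1)
  2370: Mon (+1) ✓  2371: Tue (+1)  2372: Thu (+2)  2373: Fri (+1)  2374: Sat (+1)
  2375: Sun (+1)  2376: Tue (+2)  2377: Wed (+1)  2378: Thu (+1)
Monday years: 2342, 2353, 2359, 2364, 2370 — 5 in total.

5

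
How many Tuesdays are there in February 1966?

4

February 1966 has 28 days and begins on Tuesday.
The first Tuesday is February 1.
Tuesdays fall on 1, 8, 15, 22 — that's 4.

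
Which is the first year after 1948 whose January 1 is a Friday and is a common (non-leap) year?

1954

Jan 1 advances by 2 weekdays after a leap year and by 1 after a common year.
1948: Jan 1 is Thursday (leap).
1949: Saturday
1950: Sunday
1951: Monday
1952: Tuesday (leap)
1953: Thursday
1954: Friday
1954 begins on a Friday and is a common year.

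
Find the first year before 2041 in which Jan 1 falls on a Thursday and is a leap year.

2032

Jan 1 advances by 2 weekdays after a leap year and by 1 after a common year.
2041: Jan 1 is Tuesday.
2040: Sunday (leap)
2039: Saturday
2038: Friday
2037: Thursday
2036: Tuesday (leap)
2035: Monday
2034: Sunday
2033: Saturday
2032: Thursday (leap)
2032 begins on a Thursday and is a leap year.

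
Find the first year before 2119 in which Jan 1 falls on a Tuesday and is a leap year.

Jan 1 advances by 2 weekdays after a leap year and by 1 after a common year.
2119: Jan 1 is Sunday.
2118: Saturday
2117: Friday
2116: Wednesday (leap)
2115: Tuesday
2114: Monday
2113: Sunday
2112: Friday (leap)
2111: Thursday
2110: Wednesday
2109: Tuesday
2108: Sunday (leap)
2107: Saturday
2106: Friday
2105: Thursday
2104: Tuesday (leap)
2104 begins on a Tuesday and is a leap year.

2104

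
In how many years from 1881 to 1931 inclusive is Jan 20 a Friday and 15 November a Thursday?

Check each year's weekday for Jan 20 and 15 November:
  1881: Thu/Tue  1882: Fri/Wed  1883: Sat/Thu  1884: Sun/Sat  1885: Tue/Sun  1886: Wed/Mon  1887: Thu/Tue  1888: Fri/Thu ✓  1889: Sun/Fri  1890: Mon/Sat  1891: Tue/Sun  1892: Wed/Tue  1893: Fri/Wed  1894: Sat/Thu  …(23 more)…  1918: Sun/Fri  1919: Mon/Sat  1920: Tue/Mon  1921: Thu/Tue  1922: Fri/Wed  1923: Sat/Thu  1924: Sun/Sat  1925: Tue/Sun  1926: Wed/Mon  1927: Thu/Tue  1928: Fri/Thu ✓  1929: Sun/Fri  1930: Mon/Sat  1931: Tue/Sun
Both conditions hold in: 1888, 1928 — 2.

2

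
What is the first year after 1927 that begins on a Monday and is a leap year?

Jan 1 advances by 2 weekdays after a leap year and by 1 after a common year.
1927: Jan 1 is Saturday.
1928: Sunday (leap)
1929: Tuesday
1930: Wednesday
1931: Thursday
1932: Friday (leap)
1933: Sunday
1934: Monday
1935: Tuesday
1936: Wednesday (leap)
1937: Friday
1938: Saturday
1939: Sunday
1940: Monday (leap)
1940 begins on a Monday and is a leap year.

1940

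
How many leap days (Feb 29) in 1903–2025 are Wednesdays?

Leap years in 1903–2025: 31 of them.
Feb 29 weekday advances by 5 (mod 7) from one leap year to the next four years later (or differs when a century non-leap intervenes).
Leap-day weekdays: 1904:Mon 1908:Sat 1912:Thu 1916:Tue 1920:Sun 1924:Fri 1928:Wed✓ 1932:Mon 1936:Sat 1940:Thu 1944:Tue 1948:Sun 1952:Fri …(5 more)… 1976:Sun 1980:Fri 1984:Wed✓ 1988:Mon 1992:Sat 1996:Thu 2000:Tue 2004:Sun 2008:Fri 2012:Wed✓ 2016:Mon 2020:Sat 2024:Thu
Wednesday: 1928, 1956, 1984, 2012 → 4.

4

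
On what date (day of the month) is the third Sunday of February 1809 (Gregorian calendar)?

February 1, 1809 is a Wednesday, so the first Sunday is the 5th.
The third Sunday is 5 + 14 = 19.

19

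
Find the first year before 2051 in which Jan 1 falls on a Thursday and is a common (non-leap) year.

2043

Jan 1 advances by 2 weekdays after a leap year and by 1 after a common year.
2051: Jan 1 is Sunday.
2050: Saturday
2049: Friday
2048: Wednesday (leap)
2047: Tuesday
2046: Monday
2045: Sunday
2044: Friday (leap)
2043: Thursday
2043 begins on a Thursday and is a common year.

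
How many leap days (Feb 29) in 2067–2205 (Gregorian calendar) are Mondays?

5

Leap years in 2067–2205: 33 of them.
Feb 29 weekday advances by 5 (mod 7) from one leap year to the next four years later (or differs when a century non-leap intervenes).
Leap-day weekdays: 2068:Wed 2072:Mon✓ 2076:Sat 2080:Thu 2084:Tue 2088:Sun 2092:Fri 2096:Wed 2104:Fri 2108:Wed 2112:Mon✓ 2116:Sat 2120:Thu …(7 more)… 2152:Tue 2156:Sun 2160:Fri 2164:Wed 2168:Mon✓ 2172:Sat 2176:Thu 2180:Tue 2184:Sun 2188:Fri 2192:Wed 2196:Mon✓ 2204:Wed
Monday: 2072, 2112, 2140, 2168, 2196 → 5.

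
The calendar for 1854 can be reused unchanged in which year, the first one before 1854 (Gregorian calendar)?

1843

Two years share a calendar iff Jan 1 falls on the same weekday and both are leap or both are common. 1854: Jan 1 is Sunday, common year.
1853: Jan 1 Saturday, common
1852: Jan 1 Thursday, leap
1851: Jan 1 Wednesday, common
1850: Jan 1 Tuesday, common
1849: Jan 1 Monday, common
1848: Jan 1 Saturday, leap
1847: Jan 1 Friday, common
1846: Jan 1 Thursday, common
1845: Jan 1 Wednesday, common
1844: Jan 1 Monday, leap
1843: Jan 1 Sunday, common
1843 matches on both conditions.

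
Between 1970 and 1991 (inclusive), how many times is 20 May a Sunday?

Track 20 May's weekday year by year (advancing +1, or +2 across a Feb 29):
  1970: Wed  1971: Thu (+1)  1972: Sat (+2)  1973: Sun (+1) ✓  1974: Mon (+1)
  1975: Tue (+1)  1976: Thu (+2)  1977: Fri (+1)  1978: Sat (+1)  1979: Sun (+1) ✓
  1980: Tue (+2)  1981: Wed (+1)  1982: Thu (+1)  1983: Fri (+1)  1984: Sun (+2) ✓
  1985: Mon (+1)  1986: Tue (+1)  1987: Wed (+1)  1988: Fri (+2)  1989: Sat (+1)
  1990: Sun (+1) ✓  1991: Mon (+1)
Sunday years: 1973, 1979, 1984, 1990 — 4 in total.

4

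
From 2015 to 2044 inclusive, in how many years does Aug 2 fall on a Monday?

4

Track Aug 2's weekday year by year (advancing +1, or +2 across a Feb 29):
  2015: Sun  2016: Tue (+2)  2017: Wed (+1)  2018: Thu (+1)  2019: Fri (+1)
  2020: Sun (+2)  2021: Mon (+1) ✓  2022: Tue (+1)  2023: Wed (+1)  2024: Fri (+2)
  2025: Sat (+1)  2026: Sun (+1)  2027: Mon (+1) ✓  2028: Wed (+2)  2029: Thu (+1)
  2030: Fri (+1)  2031: Sat (+1)  2032: Mon (+2) ✓  2033: Tue (+1)  2034: Wed (+1)
  2035: Thu (+1)  2036: Sat (+2)  2037: Sun (+1)  2038: Mon (+1) ✓  2039: Tue (+1)
  2040: Thu (+2)  2041: Fri (+1)  2042: Sat (+1)  2043: Sun (+1)  2044: Tue (+2)
Monday years: 2021, 2027, 2032, 2038 — 4 in total.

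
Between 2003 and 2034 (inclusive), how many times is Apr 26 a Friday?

4

Track Apr 26's weekday year by year (advancing +1, or +2 across a Feb 29):
  2003: Sat  2004: Mon (+2)  2005: Tue (+1)  2006: Wed (+1)  2007: Thu (+1)
  2008: Sat (+2)  2009: Sun (+1)  2010: Mon (+1)  2011: Tue (+1)  2012: Thu (+2)
  2013: Fri (+1) ✓  2014: Sat (+1)  2015: Sun (+1)  2016: Tue (+2)  … (4 more years) …
  2021: Mon (+1)  2022: Tue (+1)  2023: Wed (+1)  2024: Fri (+2) ✓  2025: Sat (+1)
  2026: Sun (+1)  2027: Mon (+1)  2028: Wed (+2)  2029: Thu (+1)  2030: Fri (+1) ✓
  2031: Sat (+1)  2032: Mon (+2)  2033: Tue (+1)  2034: Wed (+1)
Friday years: 2013, 2019, 2024, 2030 — 4 in total.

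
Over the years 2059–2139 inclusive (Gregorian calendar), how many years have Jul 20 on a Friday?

12

Track Jul 20's weekday year by year (advancing +1, or +2 across a Feb 29):
  2059: Sun  2060: Tue (+2)  2061: Wed (+1)  2062: Thu (+1)  2063: Fri (+1) ✓
  2064: Sun (+2)  2065: Mon (+1)  2066: Tue (+1)  2067: Wed (+1)  2068: Fri (+2) ✓
  2069: Sat (+1)  2070: Sun (+1)  2071: Mon (+1)  2072: Wed (+2)  … (53 more years) …
  2126: Sat (+1)  2127: Sun (+1)  2128: Tue (+2)  2129: Wed (+1)  2130: Thu (+1)
  2131: Fri (+1) ✓  2132: Sun (+2)  2133: Mon (+1)  2134: Tue (+1)  2135: Wed (+1)
  2136: Fri (+2) ✓  2137: Sat (+1)  2138: Sun (+1)  2139: Mon (+1)
Friday years: 2063, 2068, 2074, 2085, 2091, 2096, 2103, 2108, 2114, 2125, 2131, 2136 — 12 in total.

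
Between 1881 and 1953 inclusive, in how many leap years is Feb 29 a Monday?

Leap years in 1881–1953: 17 of them.
Feb 29 weekday advances by 5 (mod 7) from one leap year to the next four years later (or differs when a century non-leap intervenes).
Leap-day weekdays: 1884:Fri 1888:Wed 1892:Mon✓ 1896:Sat 1904:Mon✓ 1908:Sat 1912:Thu 1916:Tue 1920:Sun 1924:Fri 1928:Wed 1932:Mon✓ 1936:Sat 1940:Thu 1944:Tue 1948:Sun 1952:Fri
Monday: 1892, 1904, 1932 → 3.

3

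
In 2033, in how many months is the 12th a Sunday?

Check the 12th of each month of 2033: Jan 12: Wed, Feb 12: Sat, Mar 12: Sat, Apr 12: Tue, May 12: Thu, Jun 12: Sun, Jul 12: Tue, Aug 12: Fri, Sep 12: Mon, Oct 12: Wed, Nov 12: Sat, Dec 12: Mon.
Sunday occurs in June — 1 month.

1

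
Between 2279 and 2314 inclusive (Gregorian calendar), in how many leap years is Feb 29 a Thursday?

1

Leap years in 2279–2314: 8 of them.
Feb 29 weekday advances by 5 (mod 7) from one leap year to the next four years later (or differs when a century non-leap intervenes).
Leap-day weekdays: 2280:Sun 2284:Fri 2288:Wed 2292:Mon 2296:Sat 2304:Mon 2308:Sat 2312:Thu✓
Thursday: 2312 → 1.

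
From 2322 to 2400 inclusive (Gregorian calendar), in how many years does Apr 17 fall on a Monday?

Track Apr 17's weekday year by year (advancing +1, or +2 across a Feb 29):
  2322: Mon ✓  2323: Tue (+1)  2324: Thu (+2)  2325: Fri (+1)  2326: Sat (+1)
  2327: Sun (+1)  2328: Tue (+2)  2329: Wed (+1)  2330: Thu (+1)  2331: Fri (+1)
  2332: Sun (+2)  2333: Mon (+1) ✓  2334: Tue (+1)  2335: Wed (+1)  … (51 more years) …
  2387: Fri (+1)  2388: Sun (+2)  2389: Mon (+1) ✓  2390: Tue (+1)  2391: Wed (+1)
  2392: Fri (+2)  2393: Sat (+1)  2394: Sun (+1)  2395: Mon (+1) ✓  2396: Wed (+2)
  2397: Thu (+1)  2398: Fri (+1)  2399: Sat (+1)  2400: Mon (+2) ✓
Monday years: 2322, 2333, 2339, 2344, 2350, 2361, 2367, 2372, 2378, 2389, 2395, 2400 — 12 in total.

12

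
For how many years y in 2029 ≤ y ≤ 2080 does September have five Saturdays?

15

September has 30 days; it has five Saturdays when Saturday falls among the first (month-length − 28) days — i.e. when September 1 is one of Saturday/Friday.
September 1 by year: 2029:Sat✓ 2030:Sun 2031:Mon 2032:Wed 2033:Thu 2034:Fri✓ 2035:Sat✓ 2036:Mon 2037:Tue 2038:Wed 2039:Thu 2040:Sat✓ 2041:Sun 2042:Mon 2043:Tue …(22 more)… 2066:Wed 2067:Thu 2068:Sat✓ 2069:Sun 2070:Mon 2071:Tue 2072:Thu 2073:Fri✓ 2074:Sat✓ 2075:Sun 2076:Tue 2077:Wed 2078:Thu 2079:Fri✓ 2080:Sun
Years with five Saturdays: 2029, 2034, 2035, 2040, 2045, 2046, 2051, 2056, 2057, 2062, 2063, 2068, 2073, 2074, 2079 → 15.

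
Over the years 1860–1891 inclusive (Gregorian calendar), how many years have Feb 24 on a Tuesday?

Track Feb 24's weekday year by year (advancing +1, or +2 across a Feb 29):
  1860: Fri  1861: Sun (+2)  1862: Mon (+1)  1863: Tue (+1) ✓  1864: Wed (+1)
  1865: Fri (+2)  1866: Sat (+1)  1867: Sun (+1)  1868: Mon (+1)  1869: Wed (+2)
  1870: Thu (+1)  1871: Fri (+1)  1872: Sat (+1)  1873: Mon (+2)  … (4 more years) …
  1878: Sun (+1)  1879: Mon (+1)  1880: Tue (+1) ✓  1881: Thu (+2)  1882: Fri (+1)
  1883: Sat (+1)  1884: Sun (+1)  1885: Tue (+2) ✓  1886: Wed (+1)  1887: Thu (+1)
  1888: Fri (+1)  1889: Sun (+2)  1890: Mon (+1)  1891: Tue (+1) ✓
Tuesday years: 1863, 1874, 1880, 1885, 1891 — 5 in total.

5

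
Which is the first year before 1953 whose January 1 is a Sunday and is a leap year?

1928

Jan 1 advances by 2 weekdays after a leap year and by 1 after a common year.
1953: Jan 1 is Thursday.
1952: Tuesday (leap)
1951: Monday
1950: Sunday
1949: Saturday
1948: Thursday (leap)
1947: Wednesday
1946: Tuesday
1945: Monday
1944: Saturday (leap)
1943: Friday
1942: Thursday
1941: Wednesday
1940: Monday (leap)
1939: Sunday
1938: Saturday
1937: Friday
1936: Wednesday (leap)
1935: Tuesday
1934: Monday
1933: Sunday
1932: Friday (leap)
1931: Thursday
1930: Wednesday
1929: Tuesday
1928: Sunday (leap)
1928 begins on a Sunday and is a leap year.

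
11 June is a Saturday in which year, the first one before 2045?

2044

From one year to the next, a fixed date's weekday advances by 1, or by 2 when a Feb 29 lies between the two dates.
2045: June 11 is Sunday.
2044: Saturday (−1)
11 June falls on a Saturday in 2044.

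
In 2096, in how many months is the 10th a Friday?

2

Check the 10th of each month of 2096: Jan 10: Tue, Feb 10: Fri, Mar 10: Sat, Apr 10: Tue, May 10: Thu, Jun 10: Sun, Jul 10: Tue, Aug 10: Fri, Sep 10: Mon, Oct 10: Wed, Nov 10: Sat, Dec 10: Mon.
Friday occurs in February, August — 2 months.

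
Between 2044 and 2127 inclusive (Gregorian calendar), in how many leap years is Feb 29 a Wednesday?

Leap years in 2044–2127: 20 of them.
Feb 29 weekday advances by 5 (mod 7) from one leap year to the next four years later (or differs when a century non-leap intervenes).
Leap-day weekdays: 2044:Mon 2048:Sat 2052:Thu 2056:Tue 2060:Sun 2064:Fri 2068:Wed✓ 2072:Mon 2076:Sat 2080:Thu 2084:Tue 2088:Sun 2092:Fri 2096:Wed✓ 2104:Fri 2108:Wed✓ 2112:Mon 2116:Sat 2120:Thu 2124:Tue
Wednesday: 2068, 2096, 2108 → 3.

3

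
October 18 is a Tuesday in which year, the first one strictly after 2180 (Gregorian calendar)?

From one year to the next, a fixed date's weekday advances by 1, or by 2 when a Feb 29 lies between the two dates.
2180: October 18 is Wednesday.
2181: Thursday (+1)
2182: Friday (+1)
2183: Saturday (+1)
2184: Monday (+2)
2185: Tuesday (+1)
October 18 falls on a Tuesday in 2185.

2185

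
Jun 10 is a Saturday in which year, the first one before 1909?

1905

From one year to the next, a fixed date's weekday advances by 1, or by 2 when a Feb 29 lies between the two dates.
1909: June 10 is Thursday.
1908: Wednesday (−1)
1907: Monday (−2)
1906: Sunday (−1)
1905: Saturday (−1)
Jun 10 falls on a Saturday in 1905.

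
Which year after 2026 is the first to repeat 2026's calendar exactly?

2037

Two years share a calendar iff Jan 1 falls on the same weekday and both are leap or both are common. 2026: Jan 1 is Thursday, common year.
2027: Jan 1 Friday, common
2028: Jan 1 Saturday, leap
2029: Jan 1 Monday, common
2030: Jan 1 Tuesday, common
2031: Jan 1 Wednesday, common
2032: Jan 1 Thursday, leap
2033: Jan 1 Saturday, common
2034: Jan 1 Sunday, common
2035: Jan 1 Monday, common
2036: Jan 1 Tuesday, leap
2037: Jan 1 Thursday, common
2037 matches on both conditions.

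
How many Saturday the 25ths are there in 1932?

Check the 25th of each month of 1932: Jan 25: Mon, Feb 25: Thu, Mar 25: Fri, Apr 25: Mon, May 25: Wed, Jun 25: Sat, Jul 25: Mon, Aug 25: Thu, Sep 25: Sun, Oct 25: Tue, Nov 25: Fri, Dec 25: Sun.
Saturday occurs in June — 1 month.

1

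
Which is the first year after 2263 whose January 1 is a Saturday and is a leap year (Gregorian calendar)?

2276

Jan 1 advances by 2 weekdays after a leap year and by 1 after a common year.
2263: Jan 1 is Thursday.
2264: Friday (leap)
2265: Sunday
2266: Monday
2267: Tuesday
2268: Wednesday (leap)
2269: Friday
2270: Saturday
2271: Sunday
2272: Monday (leap)
2273: Wednesday
2274: Thursday
2275: Friday
2276: Saturday (leap)
2276 begins on a Saturday and is a leap year.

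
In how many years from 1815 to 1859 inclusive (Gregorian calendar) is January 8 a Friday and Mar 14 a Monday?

1

Check each year's weekday for January 8 and Mar 14:
  1815: Sun/Tue  1816: Mon/Thu  1817: Wed/Fri  1818: Thu/Sat  1819: Fri/Sun  1820: Sat/Tue  1821: Mon/Wed  1822: Tue/Thu  1823: Wed/Fri  1824: Thu/Sun  1825: Sat/Mon  1826: Sun/Tue  1827: Mon/Wed  1828: Tue/Fri  …(17 more)…  1846: Thu/Sat  1847: Fri/Sun  1848: Sat/Tue  1849: Mon/Wed  1850: Tue/Thu  1851: Wed/Fri  1852: Thu/Sun  1853: Sat/Mon  1854: Sun/Tue  1855: Mon/Wed  1856: Tue/Fri  1857: Thu/Sat  1858: Fri/Sun  1859: Sat/Mon
Both conditions hold in: 1836 — 1.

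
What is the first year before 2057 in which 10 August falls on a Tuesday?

2055

From one year to the next, a fixed date's weekday advances by 1, or by 2 when a Feb 29 lies between the two dates.
2057: August 10 is Friday.
2056: Thursday (−1)
2055: Tuesday (−2)
10 August falls on a Tuesday in 2055.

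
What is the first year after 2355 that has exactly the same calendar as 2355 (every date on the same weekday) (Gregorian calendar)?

2366

Two years share a calendar iff Jan 1 falls on the same weekday and both are leap or both are common. 2355: Jan 1 is Saturday, common year.
2356: Jan 1 Sunday, leap
2357: Jan 1 Tuesday, common
2358: Jan 1 Wednesday, common
2359: Jan 1 Thursday, common
2360: Jan 1 Friday, leap
2361: Jan 1 Sunday, common
2362: Jan 1 Monday, common
2363: Jan 1 Tuesday, common
2364: Jan 1 Wednesday, leap
2365: Jan 1 Friday, common
2366: Jan 1 Saturday, common
2366 matches on both conditions.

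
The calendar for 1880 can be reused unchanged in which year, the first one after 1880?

1920

Two years share a calendar iff Jan 1 falls on the same weekday and both are leap or both are common. 1880: Jan 1 is Thursday, leap year.
1881: Jan 1 Saturday, common
1882: Jan 1 Sunday, common
1883: Jan 1 Monday, common
1884: Jan 1 Tuesday, leap
1885: Jan 1 Thursday, common
1886: Jan 1 Friday, common
1887: Jan 1 Saturday, common
1888: Jan 1 Sunday, leap
1889: Jan 1 Tuesday, common
1890: Jan 1 Wednesday, common
1891: Jan 1 Thursday, common
1892: Jan 1 Friday, leap
1893: Jan 1 Sunday, common
1894: Jan 1 Monday, common
1895: Jan 1 Tuesday, common
1896: Jan 1 Wednesday, leap
1897: Jan 1 Friday, common
1898: Jan 1 Saturday, common
1899: Jan 1 Sunday, common
1900: Jan 1 Monday, common
1901: Jan 1 Tuesday, common
1902: Jan 1 Wednesday, common
1903: Jan 1 Thursday, common
1904: Jan 1 Friday, leap
1905: Jan 1 Sunday, common
1906: Jan 1 Monday, common
1907: Jan 1 Tuesday, common
1908: Jan 1 Wednesday, leap
1909: Jan 1 Friday, common
1910: Jan 1 Saturday, common
1911: Jan 1 Sunday, common
1912: Jan 1 Monday, leap
1913: Jan 1 Wednesday, common
1914: Jan 1 Thursday, common
1915: Jan 1 Friday, common
1916: Jan 1 Saturday, leap
1917: Jan 1 Monday, common
1918: Jan 1 Tuesday, common
1919: Jan 1 Wednesday, common
1920: Jan 1 Thursday, leap
1920 matches on both conditions.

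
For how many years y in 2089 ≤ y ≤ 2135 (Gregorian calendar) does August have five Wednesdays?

August has 31 days; it has five Wednesdays when Wednesday falls among the first (month-length − 28) days — i.e. when August 1 is one of Wednesday/Tuesday/Monday.
August 1 by year: 2089:Mon✓ 2090:Tue✓ 2091:Wed✓ 2092:Fri 2093:Sat 2094:Sun 2095:Mon✓ 2096:Wed✓ 2097:Thu 2098:Fri 2099:Sat 2100:Sun 2101:Mon✓ 2102:Tue✓ 2103:Wed✓ …(17 more)… 2121:Fri 2122:Sat 2123:Sun 2124:Tue✓ 2125:Wed✓ 2126:Thu 2127:Fri 2128:Sun 2129:Mon✓ 2130:Tue✓ 2131:Wed✓ 2132:Fri 2133:Sat 2134:Sun 2135:Mon✓
Years with five Wednesdays: 2089, 2090, 2091, 2095, 2096, 2101, 2102, 2103, 2107, 2108, 2112, 2113, 2114, 2118, 2119, 2124, 2125, 2129, 2130, 2131, 2135 → 21.

21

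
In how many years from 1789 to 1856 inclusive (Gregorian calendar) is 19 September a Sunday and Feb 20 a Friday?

2

Check each year's weekday for 19 September and Feb 20:
  1789: Sat/Fri  1790: Sun/Sat  1791: Mon/Sun  1792: Wed/Mon  1793: Thu/Wed  1794: Fri/Thu  1795: Sat/Fri  1796: Mon/Sat  1797: Tue/Mon  1798: Wed/Tue  1799: Thu/Wed  1800: Fri/Thu  1801: Sat/Fri  1802: Sun/Sat  …(40 more)…  1843: Tue/Mon  1844: Thu/Tue  1845: Fri/Thu  1846: Sat/Fri  1847: Sun/Sat  1848: Tue/Sun  1849: Wed/Tue  1850: Thu/Wed  1851: Fri/Thu  1852: Sun/Fri ✓  1853: Mon/Sun  1854: Tue/Mon  1855: Wed/Tue  1856: Fri/Wed
Both conditions hold in: 1824, 1852 — 2.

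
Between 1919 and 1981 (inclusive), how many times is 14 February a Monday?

Track 14 February's weekday year by year (advancing +1, or +2 across a Feb 29):
  1919: Fri  1920: Sat (+1)  1921: Mon (+2) ✓  1922: Tue (+1)  1923: Wed (+1)
  1924: Thu (+1)  1925: Sat (+2)  1926: Sun (+1)  1927: Mon (+1) ✓  1928: Tue (+1)
  1929: Thu (+2)  1930: Fri (+1)  1931: Sat (+1)  1932: Sun (+1)  … (35 more years) …
  1968: Wed (+1)  1969: Fri (+2)  1970: Sat (+1)  1971: Sun (+1)  1972: Mon (+1) ✓
  1973: Wed (+2)  1974: Thu (+1)  1975: Fri (+1)  1976: Sat (+1)  1977: Mon (+2) ✓
  1978: Tue (+1)  1979: Wed (+1)  1980: Thu (+1)  1981: Sat (+2)
Monday years: 1921, 1927, 1938, 1944, 1949, 1955, 1966, 1972, 1977 — 9 in total.

9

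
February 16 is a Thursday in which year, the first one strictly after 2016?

2017

From one year to the next, a fixed date's weekday advances by 1, or by 2 when a Feb 29 lies between the two dates.
2016: February 16 is Tuesday.
2017: Thursday (+2)
February 16 falls on a Thursday in 2017.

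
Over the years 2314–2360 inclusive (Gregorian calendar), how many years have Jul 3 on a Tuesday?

7

Track Jul 3's weekday year by year (advancing +1, or +2 across a Feb 29):
  2314: Fri  2315: Sat (+1)  2316: Mon (+2)  2317: Tue (+1) ✓  2318: Wed (+1)
  2319: Thu (+1)  2320: Sat (+2)  2321: Sun (+1)  2322: Mon (+1)  2323: Tue (+1) ✓
  2324: Thu (+2)  2325: Fri (+1)  2326: Sat (+1)  2327: Sun (+1)  … (19 more years) …
  2347: Thu (+1)  2348: Sat (+2)  2349: Sun (+1)  2350: Mon (+1)  2351: Tue (+1) ✓
  2352: Thu (+2)  2353: Fri (+1)  2354: Sat (+1)  2355: Sun (+1)  2356: Tue (+2) ✓
  2357: Wed (+1)  2358: Thu (+1)  2359: Fri (+1)  2360: Sun (+2)
Tuesday years: 2317, 2323, 2328, 2334, 2345, 2351, 2356 — 7 in total.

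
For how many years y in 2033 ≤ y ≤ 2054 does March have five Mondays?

March has 31 days; it has five Mondays when Monday falls among the first (month-length − 28) days — i.e. when March 1 is one of Monday/Sunday/Saturday.
March 1 by year: 2033:Tue 2034:Wed 2035:Thu 2036:Sat✓ 2037:Sun✓ 2038:Mon✓ 2039:Tue 2040:Thu 2041:Fri 2042:Sat✓ 2043:Sun✓ 2044:Tue 2045:Wed 2046:Thu 2047:Fri 2048:Sun✓ 2049:Mon✓ 2050:Tue 2051:Wed 2052:Fri 2053:Sat✓ 2054:Sun✓
Years with five Mondays: 2036, 2037, 2038, 2042, 2043, 2048, 2049, 2053, 2054 → 9.

9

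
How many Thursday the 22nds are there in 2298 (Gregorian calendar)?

Check the 22nd of each month of 2298: Jan 22: Sat, Feb 22: Tue, Mar 22: Tue, Apr 22: Fri, May 22: Sun, Jun 22: Wed, Jul 22: Fri, Aug 22: Mon, Sep 22: Thu, Oct 22: Sat, Nov 22: Tue, Dec 22: Thu.
Thursday occurs in September, December — 2 months.

2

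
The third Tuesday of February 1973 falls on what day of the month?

20

February 1, 1973 is a Thursday, so the first Tuesday is the 6th.
The third Tuesday is 6 + 14 = 20.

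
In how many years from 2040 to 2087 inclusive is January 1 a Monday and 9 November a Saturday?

Check each year's weekday for January 1 and 9 November:
  2040: Sun/Fri  2041: Tue/Sat  2042: Wed/Sun  2043: Thu/Mon  2044: Fri/Wed  2045: Sun/Thu  2046: Mon/Fri  2047: Tue/Sat  2048: Wed/Mon  2049: Fri/Tue  2050: Sat/Wed  2051: Sun/Thu  2052: Mon/Sat ✓  2053: Wed/Sun  …(20 more)…  2074: Mon/Fri  2075: Tue/Sat  2076: Wed/Mon  2077: Fri/Tue  2078: Sat/Wed  2079: Sun/Thu  2080: Mon/Sat ✓  2081: Wed/Sun  2082: Thu/Mon  2083: Fri/Tue  2084: Sat/Thu  2085: Mon/Fri  2086: Tue/Sat  2087: Wed/Sun
Both conditions hold in: 2052, 2080 — 2.

2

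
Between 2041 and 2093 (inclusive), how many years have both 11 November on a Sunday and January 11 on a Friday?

Check each year's weekday for 11 November and January 11:
  2041: Mon/Fri  2042: Tue/Sat  2043: Wed/Sun  2044: Fri/Mon  2045: Sat/Wed  2046: Sun/Thu  2047: Mon/Fri  2048: Wed/Sat  2049: Thu/Mon  2050: Fri/Tue  2051: Sat/Wed  2052: Mon/Thu  2053: Tue/Sat  2054: Wed/Sun  …(25 more)…  2080: Mon/Thu  2081: Tue/Sat  2082: Wed/Sun  2083: Thu/Mon  2084: Sat/Tue  2085: Sun/Thu  2086: Mon/Fri  2087: Tue/Sat  2088: Thu/Sun  2089: Fri/Tue  2090: Sat/Wed  2091: Sun/Thu  2092: Tue/Fri  2093: Wed/Sun
Both conditions hold in: no year — 0.

0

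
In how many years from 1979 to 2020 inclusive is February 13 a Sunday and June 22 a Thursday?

1

Check each year's weekday for February 13 and June 22:
  1979: Tue/Fri  1980: Wed/Sun  1981: Fri/Mon  1982: Sat/Tue  1983: Sun/Wed  1984: Mon/Fri  1985: Wed/Sat  1986: Thu/Sun  1987: Fri/Mon  1988: Sat/Wed  1989: Mon/Thu  1990: Tue/Fri  1991: Wed/Sat  1992: Thu/Mon  …(14 more)…  2007: Tue/Fri  2008: Wed/Sun  2009: Fri/Mon  2010: Sat/Tue  2011: Sun/Wed  2012: Mon/Fri  2013: Wed/Sat  2014: Thu/Sun  2015: Fri/Mon  2016: Sat/Wed  2017: Mon/Thu  2018: Tue/Fri  2019: Wed/Sat  2020: Thu/Mon
Both conditions hold in: 2000 — 1.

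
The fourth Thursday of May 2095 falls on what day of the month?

May 1, 2095 is a Sunday, so the first Thursday is the 5th.
The fourth Thursday is 5 + 21 = 26.

26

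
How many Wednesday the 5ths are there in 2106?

1

Check the 5th of each month of 2106: Jan 5: Tue, Feb 5: Fri, Mar 5: Fri, Apr 5: Mon, May 5: Wed, Jun 5: Sat, Jul 5: Mon, Aug 5: Thu, Sep 5: Sun, Oct 5: Tue, Nov 5: Fri, Dec 5: Sun.
Wednesday occurs in May — 1 month.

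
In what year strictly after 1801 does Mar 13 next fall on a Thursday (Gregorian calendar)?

From one year to the next, a fixed date's weekday advances by 1, or by 2 when a Feb 29 lies between the two dates.
1801: March 13 is Friday.
1802: Saturday (+1)
1803: Sunday (+1)
1804: Tuesday (+2)
1805: Wednesday (+1)
1806: Thursday (+1)
Mar 13 falls on a Thursday in 1806.

1806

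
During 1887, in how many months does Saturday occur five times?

A month of length L has five Saturdays iff its first Saturday is on day ≤ L−28 (so day 1–3 in a 31-day month, 1–2 in a 30-day month, day 1 in a leap February).
Checking each month of 1887: Jan starts Sat (31d) ✓; Feb starts Tue (28d); Mar starts Tue (31d); Apr starts Fri (30d) ✓; May starts Sun (31d); Jun starts Wed (30d); Jul starts Fri (31d) ✓; Aug starts Mon (31d); Sep starts Thu (30d); Oct starts Sat (31d) ✓; Nov starts Tue (30d); Dec starts Thu (31d) ✓.
Five-Saturday months: January, April, July, October, December → 5.

5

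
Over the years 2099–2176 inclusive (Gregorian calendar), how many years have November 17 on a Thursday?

Track November 17's weekday year by year (advancing +1, or +2 across a Feb 29):
  2099: Tue  2100: Wed (+1)  2101: Thu (+1) ✓  2102: Fri (+1)  2103: Sat (+1)
  2104: Mon (+2)  2105: Tue (+1)  2106: Wed (+1)  2107: Thu (+1) ✓  2108: Sat (+2)
  2109: Sun (+1)  2110: Mon (+1)  2111: Tue (+1)  2112: Thu (+2) ✓  … (50 more years) …
  2163: Thu (+1) ✓  2164: Sat (+2)  2165: Sun (+1)  2166: Mon (+1)  2167: Tue (+1)
  2168: Thu (+2) ✓  2169: Fri (+1)  2170: Sat (+1)  2171: Sun (+1)  2172: Tue (+2)
  2173: Wed (+1)  2174: Thu (+1) ✓  2175: Fri (+1)  2176: Sun (+2)
Thursday years: 2101, 2107, 2112, 2118, 2129, 2135, 2140, 2146, 2157, 2163, 2168, 2174 — 12 in total.

12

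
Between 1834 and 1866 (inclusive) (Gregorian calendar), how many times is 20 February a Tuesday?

5

Track 20 February's weekday year by year (advancing +1, or +2 across a Feb 29):
  1834: Thu  1835: Fri (+1)  1836: Sat (+1)  1837: Mon (+2)  1838: Tue (+1) ✓
  1839: Wed (+1)  1840: Thu (+1)  1841: Sat (+2)  1842: Sun (+1)  1843: Mon (+1)
  1844: Tue (+1) ✓  1845: Thu (+2)  1846: Fri (+1)  1847: Sat (+1)  … (5 more years) …
  1853: Sun (+2)  1854: Mon (+1)  1855: Tue (+1) ✓  1856: Wed (+1)  1857: Fri (+2)
  1858: Sat (+1)  1859: Sun (+1)  1860: Mon (+1)  1861: Wed (+2)  1862: Thu (+1)
  1863: Fri (+1)  1864: Sat (+1)  1865: Mon (+2)  1866: Tue (+1) ✓
Tuesday years: 1838, 1844, 1849, 1855, 1866 — 5 in total.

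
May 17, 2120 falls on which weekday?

Friday

January 1, 2120 is a Monday.
May 17 is day 138 of the year, i.e. 137 days after Jan 1.
137 mod 7 = 4, so advance 4 weekdays from Monday: Friday.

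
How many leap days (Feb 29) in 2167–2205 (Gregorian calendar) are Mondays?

Leap years in 2167–2205: 9 of them.
Feb 29 weekday advances by 5 (mod 7) from one leap year to the next four years later (or differs when a century non-leap intervenes).
Leap-day weekdays: 2168:Mon✓ 2172:Sat 2176:Thu 2180:Tue 2184:Sun 2188:Fri 2192:Wed 2196:Mon✓ 2204:Wed
Monday: 2168, 2196 → 2.

2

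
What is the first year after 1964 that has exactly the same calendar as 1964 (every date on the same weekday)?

1992

Two years share a calendar iff Jan 1 falls on the same weekday and both are leap or both are common. 1964: Jan 1 is Wednesday, leap year.
1965: Jan 1 Friday, common
1966: Jan 1 Saturday, common
1967: Jan 1 Sunday, common
1968: Jan 1 Monday, leap
1969: Jan 1 Wednesday, common
1970: Jan 1 Thursday, common
1971: Jan 1 Friday, common
1972: Jan 1 Saturday, leap
1973: Jan 1 Monday, common
1974: Jan 1 Tuesday, common
1975: Jan 1 Wednesday, common
1976: Jan 1 Thursday, leap
1977: Jan 1 Saturday, common
1978: Jan 1 Sunday, common
1979: Jan 1 Monday, common
1980: Jan 1 Tuesday, leap
1981: Jan 1 Thursday, common
1982: Jan 1 Friday, common
1983: Jan 1 Saturday, common
1984: Jan 1 Sunday, leap
1985: Jan 1 Tuesday, common
1986: Jan 1 Wednesday, common
1987: Jan 1 Thursday, common
1988: Jan 1 Friday, leap
1989: Jan 1 Sunday, common
1990: Jan 1 Monday, common
1991: Jan 1 Tuesday, common
1992: Jan 1 Wednesday, leap
1992 matches on both conditions.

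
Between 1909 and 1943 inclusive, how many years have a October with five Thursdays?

October has 31 days; it has five Thursdays when Thursday falls among the first (month-length − 28) days — i.e. when October 1 is one of Thursday/Wednesday/Tuesday.
October 1 by year: 1909:Fri 1910:Sat 1911:Sun 1912:Tue✓ 1913:Wed✓ 1914:Thu✓ 1915:Fri 1916:Sun 1917:Mon 1918:Tue✓ 1919:Wed✓ 1920:Fri 1921:Sat 1922:Sun 1923:Mon …(5 more)… 1929:Tue✓ 1930:Wed✓ 1931:Thu✓ 1932:Sat 1933:Sun 1934:Mon 1935:Tue✓ 1936:Thu✓ 1937:Fri 1938:Sat 1939:Sun 1940:Tue✓ 1941:Wed✓ 1942:Thu✓ 1943:Fri
Years with five Thursdays: 1912, 1913, 1914, 1918, 1919, 1924, 1925, 1929, 1930, 1931, 1935, 1936, 1940, 1941, 1942 → 15.

15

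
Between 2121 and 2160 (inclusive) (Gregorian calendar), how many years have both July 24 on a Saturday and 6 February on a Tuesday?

0

Check each year's weekday for July 24 and 6 February:
  2121: Thu/Thu  2122: Fri/Fri  2123: Sat/Sat  2124: Mon/Sun  2125: Tue/Tue  2126: Wed/Wed  2127: Thu/Thu  2128: Sat/Fri  2129: Sun/Sun  2130: Mon/Mon  2131: Tue/Tue  2132: Thu/Wed  2133: Fri/Fri  2134: Sat/Sat  …(12 more)…  2147: Mon/Mon  2148: Wed/Tue  2149: Thu/Thu  2150: Fri/Fri  2151: Sat/Sat  2152: Mon/Sun  2153: Tue/Tue  2154: Wed/Wed  2155: Thu/Thu  2156: Sat/Fri  2157: Sun/Sun  2158: Mon/Mon  2159: Tue/Tue  2160: Thu/Wed
Both conditions hold in: no year — 0.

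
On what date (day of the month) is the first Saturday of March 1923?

March 1, 1923 is a Thursday, so the first Saturday is the 3rd.
The first Saturday is 3 + 0 = 3.

3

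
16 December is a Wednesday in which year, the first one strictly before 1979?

1970

From one year to the next, a fixed date's weekday advances by 1, or by 2 when a Feb 29 lies between the two dates.
1979: December 16 is Sunday.
1978: Saturday (−1)
1977: Friday (−1)
1976: Thursday (−1)
1975: Tuesday (−2)
1974: Monday (−1)
1973: Sunday (−1)
1972: Saturday (−1)
1971: Thursday (−2)
1970: Wednesday (−1)
16 December falls on a Wednesday in 1970.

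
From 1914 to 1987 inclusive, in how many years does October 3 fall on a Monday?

10

Track October 3's weekday year by year (advancing +1, or +2 across a Feb 29):
  1914: Sat  1915: Sun (+1)  1916: Tue (+2)  1917: Wed (+1)  1918: Thu (+1)
  1919: Fri (+1)  1920: Sun (+2)  1921: Mon (+1) ✓  1922: Tue (+1)  1923: Wed (+1)
  1924: Fri (+2)  1925: Sat (+1)  1926: Sun (+1)  1927: Mon (+1) ✓  … (46 more years) …
  1974: Thu (+1)  1975: Fri (+1)  1976: Sun (+2)  1977: Mon (+1) ✓  1978: Tue (+1)
  1979: Wed (+1)  1980: Fri (+2)  1981: Sat (+1)  1982: Sun (+1)  1983: Mon (+1) ✓
  1984: Wed (+2)  1985: Thu (+1)  1986: Fri (+1)  1987: Sat (+1)
Monday years: 1921, 1927, 1932, 1938, 1949, 1955, 1960, 1966, 1977, 1983 — 10 in total.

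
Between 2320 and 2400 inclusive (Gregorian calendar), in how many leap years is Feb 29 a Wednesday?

Leap years in 2320–2400: 21 of them.
Feb 29 weekday advances by 5 (mod 7) from one leap year to the next four years later (or differs when a century non-leap intervenes).
Leap-day weekdays: 2320:Sun 2324:Fri 2328:Wed✓ 2332:Mon 2336:Sat 2340:Thu 2344:Tue 2348:Sun 2352:Fri 2356:Wed✓ 2360:Mon 2364:Sat 2368:Thu 2372:Tue 2376:Sun 2380:Fri 2384:Wed✓ 2388:Mon 2392:Sat 2396:Thu 2400:Tue
Wednesday: 2328, 2356, 2384 → 3.

3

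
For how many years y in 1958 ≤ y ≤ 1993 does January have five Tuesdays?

15

January has 31 days; it has five Tuesdays when Tuesday falls among the first (month-length − 28) days — i.e. when January 1 is one of Tuesday/Monday/Sunday.
January 1 by year: 1958:Wed 1959:Thu 1960:Fri 1961:Sun✓ 1962:Mon✓ 1963:Tue✓ 1964:Wed 1965:Fri 1966:Sat 1967:Sun✓ 1968:Mon✓ 1969:Wed 1970:Thu 1971:Fri 1972:Sat …(6 more)… 1979:Mon✓ 1980:Tue✓ 1981:Thu 1982:Fri 1983:Sat 1984:Sun✓ 1985:Tue✓ 1986:Wed 1987:Thu 1988:Fri 1989:Sun✓ 1990:Mon✓ 1991:Tue✓ 1992:Wed 1993:Fri
Years with five Tuesdays: 1961, 1962, 1963, 1967, 1968, 1973, 1974, 1978, 1979, 1980, 1984, 1985, 1989, 1990, 1991 → 15.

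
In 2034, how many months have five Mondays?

4

A month of length L has five Mondays iff its first Monday is on day ≤ L−28 (so day 1–3 in a 31-day month, 1–2 in a 30-day month, day 1 in a leap February).
Checking each month of 2034: Jan starts Sun (31d) ✓; Feb starts Wed (28d); Mar starts Wed (31d); Apr starts Sat (30d); May starts Mon (31d) ✓; Jun starts Thu (30d); Jul starts Sat (31d) ✓; Aug starts Tue (31d); Sep starts Fri (30d); Oct starts Sun (31d) ✓; Nov starts Wed (30d); Dec starts Fri (31d).
Five-Monday months: January, May, July, October → 4.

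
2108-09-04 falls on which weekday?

Tuesday

January 1, 2108 is a Sunday.
September 4 is day 248 of the year, i.e. 247 days after Jan 1.
247 mod 7 = 2, so advance 2 weekdays from Sunday: Tuesday.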